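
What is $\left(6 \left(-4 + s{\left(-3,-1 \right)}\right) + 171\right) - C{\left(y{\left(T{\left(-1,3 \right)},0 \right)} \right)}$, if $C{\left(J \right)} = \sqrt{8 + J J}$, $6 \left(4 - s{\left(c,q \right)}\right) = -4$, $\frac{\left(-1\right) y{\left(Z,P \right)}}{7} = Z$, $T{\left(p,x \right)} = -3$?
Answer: $175 - \sqrt{449} \approx 153.81$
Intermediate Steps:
$y{\left(Z,P \right)} = - 7 Z$
$s{\left(c,q \right)} = \frac{14}{3}$ ($s{\left(c,q \right)} = 4 - - \frac{2}{3} = 4 + \frac{2}{3} = \frac{14}{3}$)
$C{\left(J \right)} = \sqrt{8 + J^{2}}$
$\left(6 \left(-4 + s{\left(-3,-1 \right)}\right) + 171\right) - C{\left(y{\left(T{\left(-1,3 \right)},0 \right)} \right)} = \left(6 \left(-4 + \frac{14}{3}\right) + 171\right) - \sqrt{8 + \left(\left(-7\right) \left(-3\right)\right)^{2}} = \left(6 \cdot \frac{2}{3} + 171\right) - \sqrt{8 + 21^{2}} = \left(4 + 171\right) - \sqrt{8 + 441} = 175 - \sqrt{449}$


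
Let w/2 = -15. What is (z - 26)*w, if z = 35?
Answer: -270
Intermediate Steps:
w = -30 (w = 2*(-15) = -30)
(z - 26)*w = (35 - 26)*(-30) = 9*(-30) = -270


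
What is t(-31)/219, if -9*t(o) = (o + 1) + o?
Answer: 61/1971 ≈ 0.030949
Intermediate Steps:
t(o) = -⅑ - 2*o/9 (t(o) = -((o + 1) + o)/9 = -((1 + o) + o)/9 = -(1 + 2*o)/9 = -⅑ - 2*o/9)
t(-31)/219 = (-⅑ - 2/9*(-31))/219 = (-⅑ + 62/9)*(1/219) = (61/9)*(1/219) = 61/1971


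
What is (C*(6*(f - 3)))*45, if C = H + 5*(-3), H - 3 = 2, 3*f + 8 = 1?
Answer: 14400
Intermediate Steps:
f = -7/3 (f = -8/3 + (⅓)*1 = -8/3 + ⅓ = -7/3 ≈ -2.3333)
H = 5 (H = 3 + 2 = 5)
C = -10 (C = 5 + 5*(-3) = 5 - 15 = -10)
(C*(6*(f - 3)))*45 = -60*(-7/3 - 3)*45 = -60*(-16)/3*45 = -10*(-32)*45 = 320*45 = 14400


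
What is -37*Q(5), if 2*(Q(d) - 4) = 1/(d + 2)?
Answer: -2109/14 ≈ -150.64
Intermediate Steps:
Q(d) = 4 + 1/(2*(2 + d)) (Q(d) = 4 + 1/(2*(d + 2)) = 4 + 1/(2*(2 + d)))
-37*Q(5) = -37*(17 + 8*5)/(2*(2 + 5)) = -37*(17 + 40)/(2*7) = -37*57/(2*7) = -37*57/14 = -2109/14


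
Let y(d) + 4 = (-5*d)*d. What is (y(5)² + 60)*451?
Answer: 7532151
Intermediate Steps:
y(d) = -4 - 5*d² (y(d) = -4 + (-5*d)*d = -4 - 5*d²)
(y(5)² + 60)*451 = ((-4 - 5*5²)² + 60)*451 = ((-4 - 5*25)² + 60)*451 = ((-4 - 125)² + 60)*451 = ((-129)² + 60)*451 = (16641 + 60)*451 = 16701*451 = 7532151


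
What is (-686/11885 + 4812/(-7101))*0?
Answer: 0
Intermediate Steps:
(-686/11885 + 4812/(-7101))*0 = (-686*1/11885 + 4812*(-1/7101))*0 = (-686/11885 - 1604/2367)*0 = -20687302/28131795*0 = 0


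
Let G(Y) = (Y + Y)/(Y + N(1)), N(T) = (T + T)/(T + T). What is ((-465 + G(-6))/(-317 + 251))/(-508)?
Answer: -771/55880 ≈ -0.013797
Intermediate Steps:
N(T) = 1 (N(T) = (2*T)/((2*T)) = (2*T)*(1/(2*T)) = 1)
G(Y) = 2*Y/(1 + Y) (G(Y) = (Y + Y)/(Y + 1) = (2*Y)/(1 + Y) = 2*Y/(1 + Y))
((-465 + G(-6))/(-317 + 251))/(-508) = ((-465 + 2*(-6)/(1 - 6))/(-317 + 251))/(-508) = ((-465 + 2*(-6)/(-5))/(-66))*(-1/508) = ((-465 + 2*(-6)*(-⅕))*(-1/66))*(-1/508) = ((-465 + 12/5)*(-1/66))*(-1/508) = -2313/5*(-1/66)*(-1/508) = (771/110)*(-1/508) = -771/55880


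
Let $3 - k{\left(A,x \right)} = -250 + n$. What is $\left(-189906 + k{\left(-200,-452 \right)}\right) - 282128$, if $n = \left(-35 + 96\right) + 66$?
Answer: $-471908$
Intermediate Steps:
$n = 127$ ($n = 61 + 66 = 127$)
$k{\left(A,x \right)} = 126$ ($k{\left(A,x \right)} = 3 - \left(-250 + 127\right) = 3 - -123 = 3 + 123 = 126$)
$\left(-189906 + k{\left(-200,-452 \right)}\right) - 282128 = \left(-189906 + 126\right) - 282128 = -189780 - 282128 = -471908$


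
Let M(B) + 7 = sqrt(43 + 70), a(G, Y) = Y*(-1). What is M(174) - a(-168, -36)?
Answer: -43 + sqrt(113) ≈ -32.370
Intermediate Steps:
a(G, Y) = -Y
M(B) = -7 + sqrt(113) (M(B) = -7 + sqrt(43 + 70) = -7 + sqrt(113))
M(174) - a(-168, -36) = (-7 + sqrt(113)) - (-1)*(-36) = (-7 + sqrt(113)) - 1*36 = (-7 + sqrt(113)) - 36 = -43 + sqrt(113)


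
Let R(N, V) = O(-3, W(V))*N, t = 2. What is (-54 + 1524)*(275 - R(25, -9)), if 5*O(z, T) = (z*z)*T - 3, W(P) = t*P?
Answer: 1617000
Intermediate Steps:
W(P) = 2*P
O(z, T) = -3/5 + T*z**2/5 (O(z, T) = ((z*z)*T - 3)/5 = (z**2*T - 3)/5 = (T*z**2 - 3)/5 = (-3 + T*z**2)/5 = -3/5 + T*z**2/5)
R(N, V) = N*(-3/5 + 18*V/5) (R(N, V) = (-3/5 + (1/5)*(2*V)*(-3)**2)*N = (-3/5 + (1/5)*(2*V)*9)*N = (-3/5 + 18*V/5)*N = N*(-3/5 + 18*V/5))
(-54 + 1524)*(275 - R(25, -9)) = (-54 + 1524)*(275 - 3*25*(-1 + 6*(-9))/5) = 1470*(275 - 3*25*(-1 - 54)/5) = 1470*(275 - 3*25*(-55)/5) = 1470*(275 - 1*(-825)) = 1470*(275 + 825) = 1470*1100 = 1617000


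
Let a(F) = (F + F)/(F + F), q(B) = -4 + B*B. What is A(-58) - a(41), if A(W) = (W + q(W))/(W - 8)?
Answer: -1684/33 ≈ -51.030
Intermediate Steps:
q(B) = -4 + B²
a(F) = 1 (a(F) = (2*F)/((2*F)) = (2*F)*(1/(2*F)) = 1)
A(W) = (-4 + W + W²)/(-8 + W) (A(W) = (W + (-4 + W²))/(W - 8) = (-4 + W + W²)/(-8 + W))
A(-58) - a(41) = (-4 - 58 + (-58)²)/(-8 - 58) - 1*1 = (-4 - 58 + 3364)/(-66) - 1 = -1/66*3302 - 1 = -1651/33 - 1 = -1684/33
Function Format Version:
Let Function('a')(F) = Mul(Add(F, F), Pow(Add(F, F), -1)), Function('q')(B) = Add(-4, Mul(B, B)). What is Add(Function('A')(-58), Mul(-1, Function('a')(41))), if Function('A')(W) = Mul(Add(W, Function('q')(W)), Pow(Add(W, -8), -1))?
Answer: Rational(-1684, 33) ≈ -51.030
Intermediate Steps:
Function('q')(B) = Add(-4, Pow(B, 2))
Function('a')(F) = 1 (Function('a')(F) = Mul(Mul(2, F), Pow(Mul(2, F), -1)) = Mul(Mul(2, F), Mul(Rational(1, 2), Pow(F, -1))) = 1)
Function('A')(W) = Mul(Pow(Add(-8, W), -1), Add(-4, W, Pow(W, 2))) (Function('A')(W) = Mul(Add(W, Add(-4, Pow(W, 2))), Pow(Add(W, -8), -1)) = Mul(Add(-4, W, Pow(W, 2)), Pow(Add(-8, W), -1)) = Mul(Pow(Add(-8, W), -1), Add(-4, W, Pow(W, 2))))
Add(Function('A')(-58), Mul(-1, Function('a')(41))) = Add(Mul(Pow(Add(-8, -58), -1), Add(-4, -58, Pow(-58, 2))), Mul(-1, 1)) = Add(Mul(Pow(-66, -1), Add(-4, -58, 3364)), -1) = Add(Mul(Rational(-1, 66), 3302), -1) = Add(Rational(-1651, 33), -1) = Rational(-1684, 33)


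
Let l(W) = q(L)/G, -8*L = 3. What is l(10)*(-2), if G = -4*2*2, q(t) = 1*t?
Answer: -3/64 ≈ -0.046875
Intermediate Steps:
L = -3/8 (L = -⅛*3 = -3/8 ≈ -0.37500)
q(t) = t
G = -16 (G = -8*2 = -16)
l(W) = 3/128 (l(W) = -3/8/(-16) = -3/8*(-1/16) = 3/128)
l(10)*(-2) = (3/128)*(-2) = -3/64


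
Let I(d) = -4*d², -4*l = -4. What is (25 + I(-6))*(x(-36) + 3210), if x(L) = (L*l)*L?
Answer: -536214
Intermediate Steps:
l = 1 (l = -¼*(-4) = 1)
x(L) = L² (x(L) = (L*1)*L = L*L = L²)
(25 + I(-6))*(x(-36) + 3210) = (25 - 4*(-6)²)*((-36)² + 3210) = (25 - 4*36)*(1296 + 3210) = (25 - 144)*4506 = -119*4506 = -536214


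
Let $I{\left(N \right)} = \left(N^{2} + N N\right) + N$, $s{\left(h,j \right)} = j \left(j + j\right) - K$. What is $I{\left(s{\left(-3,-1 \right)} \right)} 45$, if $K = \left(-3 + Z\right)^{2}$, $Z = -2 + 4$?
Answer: $135$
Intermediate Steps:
$Z = 2$
$K = 1$ ($K = \left(-3 + 2\right)^{2} = \left(-1\right)^{2} = 1$)
$s{\left(h,j \right)} = -1 + 2 j^{2}$ ($s{\left(h,j \right)} = j \left(j + j\right) - 1 = j 2 j - 1 = 2 j^{2} - 1 = -1 + 2 j^{2}$)
$I{\left(N \right)} = N + 2 N^{2}$ ($I{\left(N \right)} = \left(N^{2} + N^{2}\right) + N = 2 N^{2} + N = N + 2 N^{2}$)
$I{\left(s{\left(-3,-1 \right)} \right)} 45 = \left(-1 + 2 \left(-1\right)^{2}\right) \left(1 + 2 \left(-1 + 2 \left(-1\right)^{2}\right)\right) 45 = \left(-1 + 2 \cdot 1\right) \left(1 + 2 \left(-1 + 2 \cdot 1\right)\right) 45 = \left(-1 + 2\right) \left(1 + 2 \left(-1 + 2\right)\right) 45 = 1 \left(1 + 2 \cdot 1\right) 45 = 1 \left(1 + 2\right) 45 = 1 \cdot 3 \cdot 45 = 3 \cdot 45 = 135$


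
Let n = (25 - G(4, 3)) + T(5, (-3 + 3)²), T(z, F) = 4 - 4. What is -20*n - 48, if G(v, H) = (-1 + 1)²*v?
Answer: -548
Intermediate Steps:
G(v, H) = 0 (G(v, H) = 0²*v = 0*v = 0)
T(z, F) = 0
n = 25 (n = (25 - 1*0) + 0 = (25 + 0) + 0 = 25 + 0 = 25)
-20*n - 48 = -20*25 - 48 = -500 - 48 = -548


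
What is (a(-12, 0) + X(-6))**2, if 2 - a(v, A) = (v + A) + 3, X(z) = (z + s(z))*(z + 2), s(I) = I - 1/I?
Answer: 30625/9 ≈ 3402.8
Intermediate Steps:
X(z) = (2 + z)*(-1/z + 2*z) (X(z) = (z + (z - 1/z))*(z + 2) = (-1/z + 2*z)*(2 + z) = (2 + z)*(-1/z + 2*z))
a(v, A) = -1 - A - v (a(v, A) = 2 - ((v + A) + 3) = 2 - ((A + v) + 3) = 2 - (3 + A + v) = 2 + (-3 - A - v) = -1 - A - v)
(a(-12, 0) + X(-6))**2 = ((-1 - 1*0 - 1*(-12)) + (-1 - 2/(-6) + 2*(-6)**2 + 4*(-6)))**2 = ((-1 + 0 + 12) + (-1 - 2*(-1/6) + 2*36 - 24))**2 = (11 + (-1 + 1/3 + 72 - 24))**2 = (11 + 142/3)**2 = (175/3)**2 = 30625/9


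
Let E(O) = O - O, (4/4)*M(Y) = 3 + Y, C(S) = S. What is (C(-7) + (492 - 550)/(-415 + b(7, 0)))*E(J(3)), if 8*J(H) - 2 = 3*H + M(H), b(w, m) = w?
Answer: 0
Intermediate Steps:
M(Y) = 3 + Y
J(H) = 5/8 + H/2 (J(H) = ¼ + (3*H + (3 + H))/8 = ¼ + (3 + 4*H)/8 = ¼ + (3/8 + H/2) = 5/8 + H/2)
E(O) = 0
(C(-7) + (492 - 550)/(-415 + b(7, 0)))*E(J(3)) = (-7 + (492 - 550)/(-415 + 7))*0 = (-7 - 58/(-408))*0 = (-7 - 58*(-1/408))*0 = (-7 + 29/204)*0 = -1399/204*0 = 0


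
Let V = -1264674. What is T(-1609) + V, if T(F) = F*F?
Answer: 1324207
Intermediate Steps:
T(F) = F**2
T(-1609) + V = (-1609)**2 - 1264674 = 2588881 - 1264674 = 1324207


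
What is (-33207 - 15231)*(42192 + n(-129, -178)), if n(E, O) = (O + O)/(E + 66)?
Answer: -14307788664/7 ≈ -2.0440e+9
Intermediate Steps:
n(E, O) = 2*O/(66 + E) (n(E, O) = (2*O)/(66 + E) = 2*O/(66 + E))
(-33207 - 15231)*(42192 + n(-129, -178)) = (-33207 - 15231)*(42192 + 2*(-178)/(66 - 129)) = -48438*(42192 + 2*(-178)/(-63)) = -48438*(42192 + 2*(-178)*(-1/63)) = -48438*(42192 + 356/63) = -48438*2658452/63 = -14307788664/7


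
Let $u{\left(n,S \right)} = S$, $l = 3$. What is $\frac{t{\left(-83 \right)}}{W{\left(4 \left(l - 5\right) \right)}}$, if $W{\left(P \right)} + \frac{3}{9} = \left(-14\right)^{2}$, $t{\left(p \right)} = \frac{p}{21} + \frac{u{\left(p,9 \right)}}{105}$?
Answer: $- \frac{58}{2935} \approx -0.019762$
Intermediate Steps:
$t{\left(p \right)} = \frac{3}{35} + \frac{p}{21}$ ($t{\left(p \right)} = \frac{p}{21} + \frac{9}{105} = p \frac{1}{21} + 9 \cdot \frac{1}{105} = \frac{p}{21} + \frac{3}{35} = \frac{3}{35} + \frac{p}{21}$)
$W{\left(P \right)} = \frac{587}{3}$ ($W{\left(P \right)} = - \frac{1}{3} + \left(-14\right)^{2} = - \frac{1}{3} + 196 = \frac{587}{3}$)
$\frac{t{\left(-83 \right)}}{W{\left(4 \left(l - 5\right) \right)}} = \frac{\frac{3}{35} + \frac{1}{21} \left(-83\right)}{\frac{587}{3}} = \left(\frac{3}{35} - \frac{83}{21}\right) \frac{3}{587} = \left(- \frac{58}{15}\right) \frac{3}{587} = - \frac{58}{2935}$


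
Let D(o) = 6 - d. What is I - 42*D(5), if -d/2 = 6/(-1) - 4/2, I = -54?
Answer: 366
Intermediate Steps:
d = 16 (d = -2*(6/(-1) - 4/2) = -2*(6*(-1) - 4*½) = -2*(-6 - 2) = -2*(-8) = 16)
D(o) = -10 (D(o) = 6 - 1*16 = 6 - 16 = -10)
I - 42*D(5) = -54 - 42*(-10) = -54 + 420 = 366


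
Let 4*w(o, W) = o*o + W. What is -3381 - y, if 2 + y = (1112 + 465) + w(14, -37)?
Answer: -19983/4 ≈ -4995.8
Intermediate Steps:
w(o, W) = W/4 + o²/4 (w(o, W) = (o*o + W)/4 = (o² + W)/4 = (W + o²)/4 = W/4 + o²/4)
y = 6459/4 (y = -2 + ((1112 + 465) + ((¼)*(-37) + (¼)*14²)) = -2 + (1577 + (-37/4 + (¼)*196)) = -2 + (1577 + (-37/4 + 49)) = -2 + (1577 + 159/4) = -2 + 6467/4 = 6459/4 ≈ 1614.8)
-3381 - y = -3381 - 1*6459/4 = -3381 - 6459/4 = -19983/4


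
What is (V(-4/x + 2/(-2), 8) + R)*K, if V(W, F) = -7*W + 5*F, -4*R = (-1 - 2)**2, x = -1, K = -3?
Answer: -201/4 ≈ -50.250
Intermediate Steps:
R = -9/4 (R = -(-1 - 2)**2/4 = -1/4*(-3)**2 = -1/4*9 = -9/4 ≈ -2.2500)
(V(-4/x + 2/(-2), 8) + R)*K = ((-7*(-4/(-1) + 2/(-2)) + 5*8) - 9/4)*(-3) = ((-7*(-4*(-1) + 2*(-1/2)) + 40) - 9/4)*(-3) = ((-7*(4 - 1) + 40) - 9/4)*(-3) = ((-7*3 + 40) - 9/4)*(-3) = ((-21 + 40) - 9/4)*(-3) = (19 - 9/4)*(-3) = (67/4)*(-3) = -201/4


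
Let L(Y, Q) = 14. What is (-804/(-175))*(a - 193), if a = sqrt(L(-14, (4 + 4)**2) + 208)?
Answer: -155172/175 + 804*sqrt(222)/175 ≈ -818.24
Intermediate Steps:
a = sqrt(222) (a = sqrt(14 + 208) = sqrt(222) ≈ 14.900)
(-804/(-175))*(a - 193) = (-804/(-175))*(sqrt(222) - 193) = (-804*(-1/175))*(-193 + sqrt(222)) = 804*(-193 + sqrt(222))/175 = -155172/175 + 804*sqrt(222)/175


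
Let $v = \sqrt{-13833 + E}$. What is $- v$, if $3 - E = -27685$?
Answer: $- \sqrt{13855} \approx -117.71$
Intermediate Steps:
$E = 27688$ ($E = 3 - -27685 = 3 + 27685 = 27688$)
$v = \sqrt{13855}$ ($v = \sqrt{-13833 + 27688} = \sqrt{13855} \approx 117.71$)
$- v = - \sqrt{13855}$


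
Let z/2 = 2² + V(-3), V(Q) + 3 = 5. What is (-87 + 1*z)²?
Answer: 5625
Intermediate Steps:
V(Q) = 2 (V(Q) = -3 + 5 = 2)
z = 12 (z = 2*(2² + 2) = 2*(4 + 2) = 2*6 = 12)
(-87 + 1*z)² = (-87 + 1*12)² = (-87 + 12)² = (-75)² = 5625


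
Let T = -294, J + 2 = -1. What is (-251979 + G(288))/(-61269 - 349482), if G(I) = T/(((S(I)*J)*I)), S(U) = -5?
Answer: 181424929/295740720 ≈ 0.61346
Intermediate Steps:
J = -3 (J = -2 - 1 = -3)
G(I) = -98/(5*I) (G(I) = -294*1/(15*I) = -98/(5*I))
(-251979 + G(288))/(-61269 - 349482) = (-251979 - 98/5/288)/(-61269 - 349482) = (-251979 - 98/5*1/288)/(-410751) = (-251979 - 49/720)*(-1/410751) = -181424929/720*(-1/410751) = 181424929/295740720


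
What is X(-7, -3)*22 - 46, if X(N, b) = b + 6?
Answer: 20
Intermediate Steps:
X(N, b) = 6 + b
X(-7, -3)*22 - 46 = (6 - 3)*22 - 46 = 3*22 - 46 = 66 - 46 = 20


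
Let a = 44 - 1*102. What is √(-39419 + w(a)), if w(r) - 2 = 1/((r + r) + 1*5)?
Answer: 2*I*√121414242/111 ≈ 198.54*I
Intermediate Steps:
a = -58 (a = 44 - 102 = -58)
w(r) = 2 + 1/(5 + 2*r) (w(r) = 2 + 1/((r + r) + 1*5) = 2 + 1/(2*r + 5) = 2 + 1/(5 + 2*r))
√(-39419 + w(a)) = √(-39419 + (11 + 4*(-58))/(5 + 2*(-58))) = √(-39419 + (11 - 232)/(5 - 116)) = √(-39419 - 221/(-111)) = √(-39419 - 1/111*(-221)) = √(-39419 + 221/111) = √(-4375288/111) = 2*I*√121414242/111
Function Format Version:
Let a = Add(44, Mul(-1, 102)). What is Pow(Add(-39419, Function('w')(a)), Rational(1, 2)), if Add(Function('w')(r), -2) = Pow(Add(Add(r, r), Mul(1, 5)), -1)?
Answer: Mul(Rational(2, 111), I, Pow(121414242, Rational(1, 2))) ≈ Mul(198.54, I)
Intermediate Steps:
a = -58 (a = Add(44, -102) = -58)
Function('w')(r) = Add(2, Pow(Add(5, Mul(2, r)), -1)) (Function('w')(r) = Add(2, Pow(Add(Add(r, r), Mul(1, 5)), -1)) = Add(2, Pow(Add(Mul(2, r), 5), -1)) = Add(2, Pow(Add(5, Mul(2, r)), -1)))
Pow(Add(-39419, Function('w')(a)), Rational(1, 2)) = Pow(Add(-39419, Mul(Pow(Add(5, Mul(2, -58)), -1), Add(11, Mul(4, -58)))), Rational(1, 2)) = Pow(Add(-39419, Mul(Pow(Add(5, -116), -1), Add(11, -232))), Rational(1, 2)) = Pow(Add(-39419, Mul(Pow(-111, -1), -221)), Rational(1, 2)) = Pow(Add(-39419, Mul(Rational(-1, 111), -221)), Rational(1, 2)) = Pow(Add(-39419, Rational(221, 111)), Rational(1, 2)) = Pow(Rational(-4375288, 111), Rational(1, 2)) = Mul(Rational(2, 111), I, Pow(121414242, Rational(1, 2)))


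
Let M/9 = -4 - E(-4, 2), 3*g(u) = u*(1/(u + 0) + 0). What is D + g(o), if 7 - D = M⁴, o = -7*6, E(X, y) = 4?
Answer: -80621546/3 ≈ -2.6874e+7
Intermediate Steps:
o = -42
g(u) = ⅓ (g(u) = (u*(1/(u + 0) + 0))/3 = (u*(1/u + 0))/3 = (u/u)/3 = (⅓)*1 = ⅓)
M = -72 (M = 9*(-4 - 1*4) = 9*(-4 - 4) = 9*(-8) = -72)
D = -26873849 (D = 7 - 1*(-72)⁴ = 7 - 1*26873856 = 7 - 26873856 = -26873849)
D + g(o) = -26873849 + ⅓ = -80621546/3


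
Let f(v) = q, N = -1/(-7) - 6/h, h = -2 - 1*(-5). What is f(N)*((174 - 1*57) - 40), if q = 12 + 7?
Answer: 1463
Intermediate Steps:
h = 3 (h = -2 + 5 = 3)
q = 19
N = -13/7 (N = -1/(-7) - 6/3 = -1*(-1/7) - 6*1/3 = 1/7 - 2 = -13/7 ≈ -1.8571)
f(v) = 19
f(N)*((174 - 1*57) - 40) = 19*((174 - 1*57) - 40) = 19*((174 - 57) - 40) = 19*(117 - 40) = 19*77 = 1463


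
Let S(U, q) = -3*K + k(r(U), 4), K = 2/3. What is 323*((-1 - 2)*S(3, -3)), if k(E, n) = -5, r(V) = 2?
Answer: 6783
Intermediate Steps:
K = ⅔ (K = 2*(⅓) = ⅔ ≈ 0.66667)
S(U, q) = -7 (S(U, q) = -3*⅔ - 5 = -2 - 5 = -7)
323*((-1 - 2)*S(3, -3)) = 323*((-1 - 2)*(-7)) = 323*(-3*(-7)) = 323*21 = 6783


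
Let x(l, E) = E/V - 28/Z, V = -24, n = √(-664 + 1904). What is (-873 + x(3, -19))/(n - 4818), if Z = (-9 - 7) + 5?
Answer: 16760143/92847536 + 229591*√310/3063968688 ≈ 0.18183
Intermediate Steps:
Z = -11 (Z = -16 + 5 = -11)
n = 2*√310 (n = √1240 = 2*√310 ≈ 35.214)
x(l, E) = 28/11 - E/24 (x(l, E) = E/(-24) - 28/(-11) = E*(-1/24) - 28*(-1/11) = -E/24 + 28/11 = 28/11 - E/24)
(-873 + x(3, -19))/(n - 4818) = (-873 + (28/11 - 1/24*(-19)))/(2*√310 - 4818) = (-873 + (28/11 + 19/24))/(-4818 + 2*√310) = (-873 + 881/264)/(-4818 + 2*√310) = -229591/(264*(-4818 + 2*√310))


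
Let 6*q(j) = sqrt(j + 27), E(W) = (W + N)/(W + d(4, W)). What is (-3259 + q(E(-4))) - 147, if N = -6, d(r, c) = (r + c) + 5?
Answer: -3406 + sqrt(17)/6 ≈ -3405.3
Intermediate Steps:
d(r, c) = 5 + c + r (d(r, c) = (c + r) + 5 = 5 + c + r)
E(W) = (-6 + W)/(9 + 2*W) (E(W) = (W - 6)/(W + (5 + W + 4)) = (-6 + W)/(W + (9 + W)) = (-6 + W)/(9 + 2*W))
q(j) = sqrt(27 + j)/6 (q(j) = sqrt(j + 27)/6 = sqrt(27 + j)/6)
(-3259 + q(E(-4))) - 147 = (-3259 + sqrt(27 + (-6 - 4)/(9 + 2*(-4)))/6) - 147 = (-3259 + sqrt(27 - 10/(9 - 8))/6) - 147 = (-3259 + sqrt(27 - 10/1)/6) - 147 = (-3259 + sqrt(27 + 1*(-10))/6) - 147 = (-3259 + sqrt(27 - 10)/6) - 147 = (-3259 + sqrt(17)/6) - 147 = -3406 + sqrt(17)/6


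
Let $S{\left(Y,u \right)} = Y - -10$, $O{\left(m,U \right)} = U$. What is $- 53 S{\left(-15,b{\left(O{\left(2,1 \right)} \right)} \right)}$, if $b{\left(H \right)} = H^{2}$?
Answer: $265$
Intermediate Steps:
$S{\left(Y,u \right)} = 10 + Y$ ($S{\left(Y,u \right)} = Y + 10 = 10 + Y$)
$- 53 S{\left(-15,b{\left(O{\left(2,1 \right)} \right)} \right)} = - 53 \left(10 - 15\right) = \left(-53\right) \left(-5\right) = 265$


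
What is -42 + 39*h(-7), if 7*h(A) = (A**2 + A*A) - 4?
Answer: 3372/7 ≈ 481.71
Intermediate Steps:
h(A) = -4/7 + 2*A**2/7 (h(A) = ((A**2 + A*A) - 4)/7 = ((A**2 + A**2) - 4)/7 = (2*A**2 - 4)/7 = (-4 + 2*A**2)/7 = -4/7 + 2*A**2/7)
-42 + 39*h(-7) = -42 + 39*(-4/7 + (2/7)*(-7)**2) = -42 + 39*(-4/7 + (2/7)*49) = -42 + 39*(-4/7 + 14) = -42 + 39*(94/7) = -42 + 3666/7 = 3372/7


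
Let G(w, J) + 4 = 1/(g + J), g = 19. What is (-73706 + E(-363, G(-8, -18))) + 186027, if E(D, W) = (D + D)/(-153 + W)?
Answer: 2920467/26 ≈ 1.1233e+5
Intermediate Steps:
G(w, J) = -4 + 1/(19 + J)
E(D, W) = 2*D/(-153 + W) (E(D, W) = (2*D)/(-153 + W) = 2*D/(-153 + W))
(-73706 + E(-363, G(-8, -18))) + 186027 = (-73706 + 2*(-363)/(-153 + (-75 - 4*(-18))/(19 - 18))) + 186027 = (-73706 + 2*(-363)/(-153 + (-75 + 72)/1)) + 186027 = (-73706 + 2*(-363)/(-153 + 1*(-3))) + 186027 = (-73706 + 2*(-363)/(-153 - 3)) + 186027 = (-73706 + 2*(-363)/(-156)) + 186027 = (-73706 + 2*(-363)*(-1/156)) + 186027 = (-73706 + 121/26) + 186027 = -1916235/26 + 186027 = 2920467/26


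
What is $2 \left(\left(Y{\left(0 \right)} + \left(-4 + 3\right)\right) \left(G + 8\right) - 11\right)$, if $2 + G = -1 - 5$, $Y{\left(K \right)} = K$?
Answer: $-22$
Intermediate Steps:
$G = -8$ ($G = -2 - 6 = -8$)
$2 \left(\left(Y{\left(0 \right)} + \left(-4 + 3\right)\right) \left(G + 8\right) - 11\right) = 2 \left(\left(0 + \left(-4 + 3\right)\right) \left(-8 + 8\right) - 11\right) = 2 \left(\left(0 - 1\right) 0 - 11\right) = 2 \left(\left(-1\right) 0 - 11\right) = 2 \left(0 - 11\right) = 2 \left(-11\right) = -22$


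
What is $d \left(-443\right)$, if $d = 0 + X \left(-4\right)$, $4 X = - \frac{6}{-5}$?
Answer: $\frac{2658}{5} \approx 531.6$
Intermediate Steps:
$X = \frac{3}{10}$ ($X = \frac{\left(-6\right) \frac{1}{-5}}{4} = \frac{\left(-6\right) \left(- \frac{1}{5}\right)}{4} = \frac{1}{4} \cdot \frac{6}{5} = \frac{3}{10} \approx 0.3$)
$d = - \frac{6}{5}$ ($d = 0 + \frac{3}{10} \left(-4\right) = 0 - \frac{6}{5} = - \frac{6}{5} \approx -1.2$)
$d \left(-443\right) = \left(- \frac{6}{5}\right) \left(-443\right) = \frac{2658}{5}$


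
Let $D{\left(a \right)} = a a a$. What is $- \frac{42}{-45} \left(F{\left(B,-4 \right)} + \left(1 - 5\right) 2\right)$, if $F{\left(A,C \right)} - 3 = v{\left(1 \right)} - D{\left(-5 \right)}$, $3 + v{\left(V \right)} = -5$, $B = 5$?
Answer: $\frac{1568}{15} \approx 104.53$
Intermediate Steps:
$v{\left(V \right)} = -8$ ($v{\left(V \right)} = -3 - 5 = -8$)
$D{\left(a \right)} = a^{3}$ ($D{\left(a \right)} = a^{2} a = a^{3}$)
$F{\left(A,C \right)} = 120$ ($F{\left(A,C \right)} = 3 - -117 = 3 + \left(-8 + 125\right) = 3 + 117 = 120$)
$- \frac{42}{-45} \left(F{\left(B,-4 \right)} + \left(1 - 5\right) 2\right) = - \frac{42}{-45} \left(120 + \left(1 - 5\right) 2\right) = \left(-42\right) \left(- \frac{1}{45}\right) \left(120 - 8\right) = \frac{14 \left(120 - 8\right)}{15} = \frac{14}{15} \cdot 112 = \frac{1568}{15}$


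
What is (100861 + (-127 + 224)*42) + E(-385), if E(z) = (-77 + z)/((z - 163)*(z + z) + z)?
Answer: 191506373/1825 ≈ 1.0494e+5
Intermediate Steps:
E(z) = (-77 + z)/(z + 2*z*(-163 + z)) (E(z) = (-77 + z)/((-163 + z)*(2*z) + z) = (-77 + z)/(2*z*(-163 + z) + z) = (-77 + z)/(z + 2*z*(-163 + z)))
(100861 + (-127 + 224)*42) + E(-385) = (100861 + (-127 + 224)*42) + (-77 - 385)/((-385)*(-325 + 2*(-385))) = (100861 + 97*42) - 1/385*(-462)/(-325 - 770) = (100861 + 4074) - 1/385*(-462)/(-1095) = 104935 - 1/385*(-1/1095)*(-462) = 104935 - 2/1825 = 191506373/1825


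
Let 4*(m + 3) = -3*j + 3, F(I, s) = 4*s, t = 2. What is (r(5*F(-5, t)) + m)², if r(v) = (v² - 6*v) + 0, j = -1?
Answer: 7382089/4 ≈ 1.8455e+6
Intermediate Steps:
r(v) = v² - 6*v
m = -3/2 (m = -3 + (-3*(-1) + 3)/4 = -3 + (3 + 3)/4 = -3 + (¼)*6 = -3 + 3/2 = -3/2 ≈ -1.5000)
(r(5*F(-5, t)) + m)² = ((5*(4*2))*(-6 + 5*(4*2)) - 3/2)² = ((5*8)*(-6 + 5*8) - 3/2)² = (40*(-6 + 40) - 3/2)² = (40*34 - 3/2)² = (1360 - 3/2)² = (2717/2)² = 7382089/4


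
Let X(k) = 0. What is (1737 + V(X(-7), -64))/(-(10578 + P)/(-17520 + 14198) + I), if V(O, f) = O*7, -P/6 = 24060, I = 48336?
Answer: 29143/810295 ≈ 0.035966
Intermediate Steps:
P = -144360 (P = -6*24060 = -144360)
V(O, f) = 7*O
(1737 + V(X(-7), -64))/(-(10578 + P)/(-17520 + 14198) + I) = (1737 + 7*0)/(-(10578 - 144360)/(-17520 + 14198) + 48336) = (1737 + 0)/(-(-133782)/(-3322) + 48336) = 1737/(-(-133782)*(-1)/3322 + 48336) = 1737/(-1*6081/151 + 48336) = 1737/(-6081/151 + 48336) = 1737/(7292655/151) = 1737*(151/7292655) = 29143/810295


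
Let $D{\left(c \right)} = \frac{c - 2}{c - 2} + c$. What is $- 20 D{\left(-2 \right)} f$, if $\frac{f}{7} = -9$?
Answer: $-1260$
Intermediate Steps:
$f = -63$ ($f = 7 \left(-9\right) = -63$)
$D{\left(c \right)} = 1 + c$ ($D{\left(c \right)} = \frac{-2 + c}{-2 + c} + c = 1 + c$)
$- 20 D{\left(-2 \right)} f = - 20 \left(1 - 2\right) \left(-63\right) = \left(-20\right) \left(-1\right) \left(-63\right) = 20 \left(-63\right) = -1260$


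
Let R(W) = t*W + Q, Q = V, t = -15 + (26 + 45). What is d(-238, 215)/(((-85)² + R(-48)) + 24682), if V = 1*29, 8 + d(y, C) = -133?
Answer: -141/29248 ≈ -0.0048208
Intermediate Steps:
d(y, C) = -141 (d(y, C) = -8 - 133 = -141)
V = 29
t = 56 (t = -15 + 71 = 56)
Q = 29
R(W) = 29 + 56*W (R(W) = 56*W + 29 = 29 + 56*W)
d(-238, 215)/(((-85)² + R(-48)) + 24682) = -141/(((-85)² + (29 + 56*(-48))) + 24682) = -141/((7225 + (29 - 2688)) + 24682) = -141/((7225 - 2659) + 24682) = -141/(4566 + 24682) = -141/29248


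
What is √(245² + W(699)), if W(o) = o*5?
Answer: 4*√3970 ≈ 252.03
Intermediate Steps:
W(o) = 5*o
√(245² + W(699)) = √(245² + 5*699) = √(60025 + 3495) = √63520 = 4*√3970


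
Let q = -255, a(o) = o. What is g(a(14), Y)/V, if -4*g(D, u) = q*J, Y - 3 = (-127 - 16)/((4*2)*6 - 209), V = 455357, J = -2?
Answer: -255/910714 ≈ -0.00028000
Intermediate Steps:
Y = 626/161 (Y = 3 + (-127 - 16)/((4*2)*6 - 209) = 3 - 143/(8*6 - 209) = 3 - 143/(48 - 209) = 3 - 143/(-161) = 3 - 143*(-1/161) = 3 + 143/161 = 626/161 ≈ 3.8882)
g(D, u) = -255/2 (g(D, u) = -(-255)*(-2)/4 = -¼*510 = -255/2)
g(a(14), Y)/V = -255/2/455357 = -255/2*1/455357 = -255/910714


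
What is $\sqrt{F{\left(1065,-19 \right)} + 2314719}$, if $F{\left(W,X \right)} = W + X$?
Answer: $\sqrt{2315765} \approx 1521.8$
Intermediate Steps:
$\sqrt{F{\left(1065,-19 \right)} + 2314719} = \sqrt{\left(1065 - 19\right) + 2314719} = \sqrt{1046 + 2314719} = \sqrt{2315765}$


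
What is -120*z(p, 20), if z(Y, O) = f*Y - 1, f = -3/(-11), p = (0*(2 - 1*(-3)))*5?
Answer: 120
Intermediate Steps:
p = 0 (p = (0*(2 + 3))*5 = (0*5)*5 = 0*5 = 0)
f = 3/11 (f = -3*(-1/11) = 3/11 ≈ 0.27273)
z(Y, O) = -1 + 3*Y/11 (z(Y, O) = 3*Y/11 - 1 = -1 + 3*Y/11)
-120*z(p, 20) = -120*(-1 + (3/11)*0) = -120*(-1 + 0) = -120*(-1) = 120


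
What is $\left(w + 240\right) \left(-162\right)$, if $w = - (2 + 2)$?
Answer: $-38232$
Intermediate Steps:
$w = -4$ ($w = \left(-1\right) 4 = -4$)
$\left(w + 240\right) \left(-162\right) = \left(-4 + 240\right) \left(-162\right) = 236 \left(-162\right) = -38232$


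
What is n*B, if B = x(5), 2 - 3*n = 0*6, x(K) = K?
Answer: 10/3 ≈ 3.3333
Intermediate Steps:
n = 2/3 (n = 2/3 - 0*6 = 2/3 - 1/3*0 = 2/3 + 0 = 2/3 ≈ 0.66667)
B = 5
n*B = (2/3)*5 = 10/3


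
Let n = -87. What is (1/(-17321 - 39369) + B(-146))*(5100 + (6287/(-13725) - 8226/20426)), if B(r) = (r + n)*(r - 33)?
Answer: 844982990590879603538/3973215731625 ≈ 2.1267e+8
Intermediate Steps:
B(r) = (-87 + r)*(-33 + r) (B(r) = (r - 87)*(r - 33) = (-87 + r)*(-33 + r))
(1/(-17321 - 39369) + B(-146))*(5100 + (6287/(-13725) - 8226/20426)) = (1/(-17321 - 39369) + (2871 + (-146)**2 - 120*(-146)))*(5100 + (6287/(-13725) - 8226/20426)) = (1/(-56690) + (2871 + 21316 + 17520))*(5100 + (6287*(-1/13725) - 8226*1/20426)) = (-1/56690 + 41707)*(5100 + (-6287/13725 - 4113/10213)) = 2364369829*(5100 - 120660056/140173425)/56690 = (2364369829/56690)*(714763807444/140173425) = 844982990590879603538/3973215731625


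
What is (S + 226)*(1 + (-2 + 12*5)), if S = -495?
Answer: -15871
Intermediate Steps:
(S + 226)*(1 + (-2 + 12*5)) = (-495 + 226)*(1 + (-2 + 12*5)) = -269*(1 + (-2 + 60)) = -269*(1 + 58) = -269*59 = -15871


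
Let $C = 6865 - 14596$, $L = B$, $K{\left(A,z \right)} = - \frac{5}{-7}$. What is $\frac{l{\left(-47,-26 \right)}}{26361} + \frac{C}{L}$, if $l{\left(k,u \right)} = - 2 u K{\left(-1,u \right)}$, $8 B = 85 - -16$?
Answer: $- \frac{112996036}{184527} \approx -612.36$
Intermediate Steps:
$B = \frac{101}{8}$ ($B = \frac{85 - -16}{8} = \frac{85 + 16}{8} = \frac{1}{8} \cdot 101 = \frac{101}{8} \approx 12.625$)
$K{\left(A,z \right)} = \frac{5}{7}$ ($K{\left(A,z \right)} = \left(-5\right) \left(- \frac{1}{7}\right) = \frac{5}{7}$)
$L = \frac{101}{8} \approx 12.625$
$C = -7731$ ($C = 6865 - 14596 = -7731$)
$l{\left(k,u \right)} = - \frac{10 u}{7}$ ($l{\left(k,u \right)} = - 2 u \frac{5}{7} = - \frac{10 u}{7}$)
$\frac{l{\left(-47,-26 \right)}}{26361} + \frac{C}{L} = \frac{\left(- \frac{10}{7}\right) \left(-26\right)}{26361} - \frac{7731}{\frac{101}{8}} = \frac{260}{7} \cdot \frac{1}{26361} - \frac{61848}{101} = \frac{260}{184527} - \frac{61848}{101} = - \frac{112996036}{184527}$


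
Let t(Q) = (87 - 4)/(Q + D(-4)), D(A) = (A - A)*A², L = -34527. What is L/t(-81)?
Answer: 2796687/83 ≈ 33695.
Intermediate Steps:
D(A) = 0 (D(A) = 0*A² = 0)
t(Q) = 83/Q (t(Q) = (87 - 4)/(Q + 0) = 83/Q)
L/t(-81) = -34527/(83/(-81)) = -34527/(83*(-1/81)) = -34527/(-83/81) = -34527*(-81/83) = 2796687/83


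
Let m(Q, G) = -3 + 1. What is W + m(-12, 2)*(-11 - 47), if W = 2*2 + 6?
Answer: 126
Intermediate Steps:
W = 10 (W = 4 + 6 = 10)
m(Q, G) = -2
W + m(-12, 2)*(-11 - 47) = 10 - 2*(-11 - 47) = 10 - 2*(-58) = 10 + 116 = 126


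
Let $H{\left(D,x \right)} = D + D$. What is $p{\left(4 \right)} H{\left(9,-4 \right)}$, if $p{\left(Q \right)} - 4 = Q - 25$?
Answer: $-306$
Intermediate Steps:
$H{\left(D,x \right)} = 2 D$
$p{\left(Q \right)} = -21 + Q$ ($p{\left(Q \right)} = 4 + \left(Q - 25\right) = 4 + \left(-25 + Q\right) = -21 + Q$)
$p{\left(4 \right)} H{\left(9,-4 \right)} = \left(-21 + 4\right) 2 \cdot 9 = \left(-17\right) 18 = -306$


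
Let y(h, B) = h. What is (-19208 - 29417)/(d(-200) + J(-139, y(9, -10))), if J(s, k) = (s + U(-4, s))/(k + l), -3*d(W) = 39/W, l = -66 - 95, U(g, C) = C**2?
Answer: 184775000/479303 ≈ 385.51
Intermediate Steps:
l = -161
d(W) = -13/W
J(s, k) = (s + s**2)/(-161 + k) (J(s, k) = (s + s**2)/(k - 161) = (s + s**2)/(-161 + k))
(-19208 - 29417)/(d(-200) + J(-139, y(9, -10))) = (-19208 - 29417)/(-13/(-200) - 139*(1 - 139)/(-161 + 9)) = -48625/(-13*(-1/200) - 139*(-138)/(-152)) = -48625/(13/200 - 139*(-1/152)*(-138)) = -48625/(13/200 - 9591/76) = -48625/(-479303/3800) = -48625*(-3800/479303) = 184775000/479303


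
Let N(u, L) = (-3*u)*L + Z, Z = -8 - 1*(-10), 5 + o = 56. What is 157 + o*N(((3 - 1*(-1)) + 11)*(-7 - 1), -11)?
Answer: -201701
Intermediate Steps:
o = 51 (o = -5 + 56 = 51)
Z = 2 (Z = -8 + 10 = 2)
N(u, L) = 2 - 3*L*u (N(u, L) = (-3*u)*L + 2 = -3*L*u + 2 = 2 - 3*L*u)
157 + o*N(((3 - 1*(-1)) + 11)*(-7 - 1), -11) = 157 + 51*(2 - 3*(-11)*((3 - 1*(-1)) + 11)*(-7 - 1)) = 157 + 51*(2 - 3*(-11)*((3 + 1) + 11)*(-8)) = 157 + 51*(2 - 3*(-11)*(4 + 11)*(-8)) = 157 + 51*(2 - 3*(-11)*15*(-8)) = 157 + 51*(2 - 3*(-11)*(-120)) = 157 + 51*(2 - 3960) = 157 + 51*(-3958) = 157 - 201858 = -201701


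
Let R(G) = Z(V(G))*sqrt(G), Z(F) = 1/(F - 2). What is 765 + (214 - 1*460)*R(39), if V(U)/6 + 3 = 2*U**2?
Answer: 765 - 123*sqrt(39)/9116 ≈ 764.92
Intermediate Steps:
V(U) = -18 + 12*U**2 (V(U) = -18 + 6*(2*U**2) = -18 + 12*U**2)
Z(F) = 1/(-2 + F)
R(G) = sqrt(G)/(-20 + 12*G**2) (R(G) = sqrt(G)/(-2 + (-18 + 12*G**2)) = sqrt(G)/(-20 + 12*G**2))
765 + (214 - 1*460)*R(39) = 765 + (214 - 1*460)*(sqrt(39)/(4*(-5 + 3*39**2))) = 765 + (214 - 460)*(sqrt(39)/(4*(-5 + 3*1521))) = 765 - 123*sqrt(39)/(2*(-5 + 4563)) = 765 - 123*sqrt(39)/(2*4558) = 765 - 123*sqrt(39)/9116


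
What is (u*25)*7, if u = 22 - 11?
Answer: 1925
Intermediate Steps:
u = 11
(u*25)*7 = (11*25)*7 = 275*7 = 1925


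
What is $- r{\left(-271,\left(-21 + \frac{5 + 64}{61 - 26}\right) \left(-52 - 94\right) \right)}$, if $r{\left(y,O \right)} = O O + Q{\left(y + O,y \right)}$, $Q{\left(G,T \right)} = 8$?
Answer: $- \frac{9454849496}{1225} \approx -7.7182 \cdot 10^{6}$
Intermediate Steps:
$r{\left(y,O \right)} = 8 + O^{2}$ ($r{\left(y,O \right)} = O O + 8 = O^{2} + 8 = 8 + O^{2}$)
$- r{\left(-271,\left(-21 + \frac{5 + 64}{61 - 26}\right) \left(-52 - 94\right) \right)} = - (8 + \left(\left(-21 + \frac{5 + 64}{61 - 26}\right) \left(-52 - 94\right)\right)^{2}) = - (8 + \left(\left(-21 + \frac{69}{35}\right) \left(-146\right)\right)^{2}) = - (8 + \left(\left(- \frac{666}{35}\right) \left(-146\right)\right)^{2}) = - (8 + \left(\frac{97236}{35}\right)^{2}) = - (8 + \frac{9454839696}{1225}) = \left(-1\right) \frac{9454849496}{1225} = - \frac{9454849496}{1225}$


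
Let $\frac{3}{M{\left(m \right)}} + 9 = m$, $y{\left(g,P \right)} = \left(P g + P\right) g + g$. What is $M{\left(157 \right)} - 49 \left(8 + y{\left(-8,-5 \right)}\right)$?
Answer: $\frac{2030563}{148} \approx 13720.0$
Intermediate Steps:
$y{\left(g,P \right)} = g + g \left(P + P g\right)$ ($y{\left(g,P \right)} = \left(P + P g\right) g + g = g \left(P + P g\right) + g = g + g \left(P + P g\right)$)
$M{\left(m \right)} = \frac{3}{-9 + m}$
$M{\left(157 \right)} - 49 \left(8 + y{\left(-8,-5 \right)}\right) = \frac{3}{-9 + 157} - 49 \left(8 - 8 \left(1 - 5 - -40\right)\right) = \frac{3}{148} - 49 \left(8 - 8 \left(1 - 5 + 40\right)\right) = 3 \cdot \frac{1}{148} - 49 \left(8 - 288\right) = \frac{3}{148} - 49 \left(8 - 288\right) = \frac{3}{148} - 49 \left(-280\right) = \frac{3}{148} - -13720 = \frac{3}{148} + 13720 = \frac{2030563}{148}$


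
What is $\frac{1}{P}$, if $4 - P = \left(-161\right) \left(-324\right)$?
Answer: $- \frac{1}{52160} \approx -1.9172 \cdot 10^{-5}$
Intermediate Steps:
$P = -52160$ ($P = 4 - \left(-161\right) \left(-324\right) = 4 - 52164 = -52160$)
$\frac{1}{P} = \frac{1}{-52160} = - \frac{1}{52160}$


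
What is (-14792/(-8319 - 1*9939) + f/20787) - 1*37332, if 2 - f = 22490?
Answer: -2361446908312/63254841 ≈ -37332.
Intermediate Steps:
f = -22488 (f = 2 - 1*22490 = 2 - 22490 = -22488)
(-14792/(-8319 - 1*9939) + f/20787) - 1*37332 = (-14792/(-8319 - 1*9939) - 22488/20787) - 1*37332 = (-14792/(-8319 - 9939) - 22488*1/20787) - 37332 = (-14792/(-18258) - 7496/6929) - 37332 = (-14792*(-1/18258) - 7496/6929) - 37332 = (7396/9129 - 7496/6929) - 37332 = -17184100/63254841 - 37332 = -2361446908312/63254841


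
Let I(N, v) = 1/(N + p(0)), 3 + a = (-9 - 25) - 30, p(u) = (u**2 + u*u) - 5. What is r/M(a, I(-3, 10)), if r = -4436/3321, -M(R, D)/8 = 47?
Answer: 1109/312174 ≈ 0.0035525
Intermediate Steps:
p(u) = -5 + 2*u**2 (p(u) = (u**2 + u**2) - 5 = 2*u**2 - 5 = -5 + 2*u**2)
a = -67 (a = -3 + ((-9 - 25) - 30) = -3 + (-34 - 30) = -3 - 64 = -67)
I(N, v) = 1/(-5 + N) (I(N, v) = 1/(N + (-5 + 2*0**2)) = 1/(N + (-5 + 2*0)) = 1/(N + (-5 + 0)) = 1/(N - 5) = 1/(-5 + N))
M(R, D) = -376 (M(R, D) = -8*47 = -376)
r = -4436/3321 (r = -4436*1/3321 = -4436/3321 ≈ -1.3357)
r/M(a, I(-3, 10)) = -4436/3321/(-376) = -4436/3321*(-1/376) = 1109/312174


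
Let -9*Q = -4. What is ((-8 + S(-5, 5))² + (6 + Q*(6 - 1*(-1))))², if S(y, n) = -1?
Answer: 657721/81 ≈ 8120.0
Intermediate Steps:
Q = 4/9 (Q = -⅑*(-4) = 4/9 ≈ 0.44444)
((-8 + S(-5, 5))² + (6 + Q*(6 - 1*(-1))))² = ((-8 - 1)² + (6 + 4*(6 - 1*(-1))/9))² = ((-9)² + (6 + 4*(6 + 1)/9))² = (81 + (6 + (4/9)*7))² = (81 + (6 + 28/9))² = (81 + 82/9)² = (811/9)² = 657721/81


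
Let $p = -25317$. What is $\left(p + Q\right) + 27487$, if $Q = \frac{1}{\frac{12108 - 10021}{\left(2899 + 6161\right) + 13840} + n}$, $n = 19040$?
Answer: $\frac{946159271690}{436018087} \approx 2170.0$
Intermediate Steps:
$Q = \frac{22900}{436018087}$ ($Q = \frac{1}{\frac{12108 - 10021}{\left(2899 + 6161\right) + 13840} + 19040} = \frac{1}{\frac{2087}{9060 + 13840} + 19040} = \frac{1}{\frac{2087}{22900} + 19040} = \frac{1}{\frac{436018087}{22900}} = \frac{22900}{436018087} \approx 5.2521 \cdot 10^{-5}$)
$\left(p + Q\right) + 27487 = \left(-25317 + \frac{22900}{436018087}\right) + 27487 = - \frac{11038669885679}{436018087} + 27487 = \frac{946159271690}{436018087}$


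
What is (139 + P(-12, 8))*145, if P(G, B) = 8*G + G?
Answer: 4495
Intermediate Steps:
P(G, B) = 9*G
(139 + P(-12, 8))*145 = (139 + 9*(-12))*145 = (139 - 108)*145 = 31*145 = 4495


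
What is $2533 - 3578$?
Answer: $-1045$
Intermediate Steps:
$2533 - 3578 = -1045$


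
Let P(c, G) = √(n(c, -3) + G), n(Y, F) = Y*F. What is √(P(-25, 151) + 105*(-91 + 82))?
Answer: √(-945 + √226) ≈ 30.495*I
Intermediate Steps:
n(Y, F) = F*Y
P(c, G) = √(G - 3*c) (P(c, G) = √(-3*c + G) = √(G - 3*c))
√(P(-25, 151) + 105*(-91 + 82)) = √(√(151 - 3*(-25)) + 105*(-91 + 82)) = √(√(151 + 75) + 105*(-9)) = √(√226 - 945) = √(-945 + √226)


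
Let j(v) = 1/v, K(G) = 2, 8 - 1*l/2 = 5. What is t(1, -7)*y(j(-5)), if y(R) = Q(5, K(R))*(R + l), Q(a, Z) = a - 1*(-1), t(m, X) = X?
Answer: -1218/5 ≈ -243.60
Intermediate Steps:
l = 6 (l = 16 - 2*5 = 16 - 10 = 6)
Q(a, Z) = 1 + a (Q(a, Z) = a + 1 = 1 + a)
y(R) = 36 + 6*R (y(R) = (1 + 5)*(R + 6) = 6*(6 + R) = 36 + 6*R)
t(1, -7)*y(j(-5)) = -7*(36 + 6/(-5)) = -7*(36 + 6*(-⅕)) = -7*(36 - 6/5) = -7*174/5 = -1218/5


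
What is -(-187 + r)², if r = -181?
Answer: -135424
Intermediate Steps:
-(-187 + r)² = -(-187 - 181)² = -1*(-368)² = -1*135424 = -135424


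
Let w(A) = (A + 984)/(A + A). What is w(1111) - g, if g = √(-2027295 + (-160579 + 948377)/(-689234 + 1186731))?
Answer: 2095/2222 - 29*I*√100628290841/6461 ≈ 0.94284 - 1423.8*I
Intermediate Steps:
w(A) = (984 + A)/(2*A) (w(A) = (984 + A)/((2*A)) = (984 + A)*(1/(2*A)) = (984 + A)/(2*A))
g = 29*I*√100628290841/6461 (g = √(-2027295 + 787798/497497) = √(-2027295 + 787798*(1/497497)) = √(-2027295 + 71618/45227) = √(-91688399347/45227) = 29*I*√100628290841/6461 ≈ 1423.8*I)
w(1111) - g = (½)*(984 + 1111)/1111 - 29*I*√100628290841/6461 = (½)*(1/1111)*2095 - 29*I*√100628290841/6461 = 2095/2222 - 29*I*√100628290841/6461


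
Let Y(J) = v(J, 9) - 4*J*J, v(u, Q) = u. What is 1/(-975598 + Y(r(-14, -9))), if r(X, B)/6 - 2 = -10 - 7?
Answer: -1/1008088 ≈ -9.9198e-7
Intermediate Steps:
r(X, B) = -90 (r(X, B) = 12 + 6*(-10 - 7) = 12 + 6*(-17) = 12 - 102 = -90)
Y(J) = J - 4*J² (Y(J) = J - 4*J*J = J - 4*J²)
1/(-975598 + Y(r(-14, -9))) = 1/(-975598 - 90*(1 - 4*(-90))) = 1/(-975598 - 90*(1 + 360)) = 1/(-975598 - 90*361) = 1/(-975598 - 32490) = 1/(-1008088) = -1/1008088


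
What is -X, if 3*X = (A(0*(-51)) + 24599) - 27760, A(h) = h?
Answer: 3161/3 ≈ 1053.7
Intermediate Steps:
X = -3161/3 (X = ((0*(-51) + 24599) - 27760)/3 = ((0 + 24599) - 27760)/3 = (24599 - 27760)/3 = (1/3)*(-3161) = -3161/3 ≈ -1053.7)
-X = -1*(-3161/3) = 3161/3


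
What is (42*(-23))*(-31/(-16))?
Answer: -14973/8 ≈ -1871.6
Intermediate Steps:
(42*(-23))*(-31/(-16)) = -(-29946)*(-1)/16 = -966*31/16 = -14973/8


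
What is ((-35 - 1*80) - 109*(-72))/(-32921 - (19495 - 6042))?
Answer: -7733/46374 ≈ -0.16675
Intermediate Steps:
((-35 - 1*80) - 109*(-72))/(-32921 - (19495 - 6042)) = ((-35 - 80) + 7848)/(-32921 - 1*13453) = (-115 + 7848)/(-32921 - 13453) = 7733/(-46374) = 7733*(-1/46374) = -7733/46374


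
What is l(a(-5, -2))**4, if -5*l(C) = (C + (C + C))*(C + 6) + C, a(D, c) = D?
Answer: 256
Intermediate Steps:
l(C) = -C/5 - 3*C*(6 + C)/5 (l(C) = -((C + (C + C))*(C + 6) + C)/5 = -((C + 2*C)*(6 + C) + C)/5 = -((3*C)*(6 + C) + C)/5 = -(3*C*(6 + C) + C)/5 = -(C + 3*C*(6 + C))/5 = -C/5 - 3*C*(6 + C)/5)
l(a(-5, -2))**4 = (-1/5*(-5)*(19 + 3*(-5)))**4 = (-1/5*(-5)*(19 - 15))**4 = (-1/5*(-5)*4)**4 = 4**4 = 256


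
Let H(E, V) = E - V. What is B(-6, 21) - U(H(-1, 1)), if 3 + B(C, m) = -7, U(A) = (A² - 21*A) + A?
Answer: -54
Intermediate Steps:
U(A) = A² - 20*A
B(C, m) = -10 (B(C, m) = -3 - 7 = -10)
B(-6, 21) - U(H(-1, 1)) = -10 - (-1 - 1*1)*(-20 + (-1 - 1*1)) = -10 - (-1 - 1)*(-20 + (-1 - 1)) = -10 - (-2)*(-20 - 2) = -10 - (-2)*(-22) = -10 - 1*44 = -10 - 44 = -54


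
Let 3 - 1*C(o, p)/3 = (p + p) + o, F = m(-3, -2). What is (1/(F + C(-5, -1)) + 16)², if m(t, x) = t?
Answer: 187489/729 ≈ 257.19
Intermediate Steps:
F = -3
C(o, p) = 9 - 6*p - 3*o (C(o, p) = 9 - 3*((p + p) + o) = 9 - 3*(2*p + o) = 9 - 3*(o + 2*p) = 9 + (-6*p - 3*o) = 9 - 6*p - 3*o)
(1/(F + C(-5, -1)) + 16)² = (1/(-3 + (9 - 6*(-1) - 3*(-5))) + 16)² = (1/(-3 + (9 + 6 + 15)) + 16)² = (1/(-3 + 30) + 16)² = (1/27 + 16)² = (433/27)² = 187489/729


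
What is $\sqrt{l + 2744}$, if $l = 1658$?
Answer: $\sqrt{4402} \approx 66.348$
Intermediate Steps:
$\sqrt{l + 2744} = \sqrt{1658 + 2744} = \sqrt{4402}$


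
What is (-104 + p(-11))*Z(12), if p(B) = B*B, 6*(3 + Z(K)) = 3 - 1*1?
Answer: -136/3 ≈ -45.333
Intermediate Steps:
Z(K) = -8/3 (Z(K) = -3 + (3 - 1*1)/6 = -3 + (3 - 1)/6 = -3 + (⅙)*2 = -3 + ⅓ = -8/3)
p(B) = B²
(-104 + p(-11))*Z(12) = (-104 + (-11)²)*(-8/3) = (-104 + 121)*(-8/3) = 17*(-8/3) = -136/3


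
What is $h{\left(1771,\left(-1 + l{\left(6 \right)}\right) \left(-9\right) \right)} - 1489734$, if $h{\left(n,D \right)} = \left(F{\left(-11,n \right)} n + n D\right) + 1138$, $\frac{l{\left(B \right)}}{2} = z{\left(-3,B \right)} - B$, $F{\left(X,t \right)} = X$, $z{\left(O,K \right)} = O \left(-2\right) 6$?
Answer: $-2448478$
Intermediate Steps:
$z{\left(O,K \right)} = - 12 O$ ($z{\left(O,K \right)} = - 2 O 6 = - 12 O$)
$l{\left(B \right)} = 72 - 2 B$ ($l{\left(B \right)} = 2 \left(\left(-12\right) \left(-3\right) - B\right) = 2 \left(36 - B\right) = 72 - 2 B$)
$h{\left(n,D \right)} = 1138 - 11 n + D n$ ($h{\left(n,D \right)} = \left(- 11 n + n D\right) + 1138 = \left(- 11 n + D n\right) + 1138 = 1138 - 11 n + D n$)
$h{\left(1771,\left(-1 + l{\left(6 \right)}\right) \left(-9\right) \right)} - 1489734 = \left(1138 - 19481 + \left(-1 + \left(72 - 12\right)\right) \left(-9\right) 1771\right) - 1489734 = \left(1138 - 19481 + \left(-1 + 60\right) \left(-9\right) 1771\right) - 1489734 = \left(1138 - 19481 + 59 \left(-9\right) 1771\right) - 1489734 = \left(1138 - 19481 - 940401\right) - 1489734 = -958744 - 1489734 = -2448478$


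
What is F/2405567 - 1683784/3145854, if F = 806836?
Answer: -756133483792/3783781284609 ≈ -0.19984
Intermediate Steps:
F/2405567 - 1683784/3145854 = 806836/2405567 - 1683784/3145854 = 806836*(1/2405567) - 1683784*1/3145854 = 806836/2405567 - 841892/1572927 = -756133483792/3783781284609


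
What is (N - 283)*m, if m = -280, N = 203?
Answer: 22400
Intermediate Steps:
(N - 283)*m = (203 - 283)*(-280) = -80*(-280) = 22400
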